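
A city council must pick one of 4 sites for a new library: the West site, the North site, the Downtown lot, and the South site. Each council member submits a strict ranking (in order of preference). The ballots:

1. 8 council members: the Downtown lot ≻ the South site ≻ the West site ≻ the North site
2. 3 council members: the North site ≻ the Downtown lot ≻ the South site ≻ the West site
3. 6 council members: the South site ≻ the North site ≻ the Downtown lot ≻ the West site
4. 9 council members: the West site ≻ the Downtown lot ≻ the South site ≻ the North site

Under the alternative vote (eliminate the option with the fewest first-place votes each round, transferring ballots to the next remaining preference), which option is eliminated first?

the North site

Round 1: the West site 9, the North site 3, the Downtown lot 8, the South site 6. Eliminate the North site.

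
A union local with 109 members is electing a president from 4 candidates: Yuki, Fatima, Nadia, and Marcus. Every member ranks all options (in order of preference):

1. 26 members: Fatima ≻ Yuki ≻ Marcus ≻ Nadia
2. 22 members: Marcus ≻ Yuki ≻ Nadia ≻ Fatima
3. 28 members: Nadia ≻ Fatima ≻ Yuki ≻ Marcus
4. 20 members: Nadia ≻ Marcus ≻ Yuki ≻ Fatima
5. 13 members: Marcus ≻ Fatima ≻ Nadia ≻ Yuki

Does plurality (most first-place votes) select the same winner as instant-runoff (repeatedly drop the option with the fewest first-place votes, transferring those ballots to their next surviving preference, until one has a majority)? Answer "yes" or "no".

Plurality — first-place votes: Yuki 0, Fatima 26, Nadia 48, Marcus 35. Winner: Nadia.
Instant-runoff — R1 Yuki 0, Fatima 26, Nadia 48, Marcus 35 (Yuki out); R2 Fatima 26, Nadia 48, Marcus 35 (Fatima out); R3 Nadia 48, Marcus 61 (Marcus winner). Winner: Marcus.
The two methods disagree.

no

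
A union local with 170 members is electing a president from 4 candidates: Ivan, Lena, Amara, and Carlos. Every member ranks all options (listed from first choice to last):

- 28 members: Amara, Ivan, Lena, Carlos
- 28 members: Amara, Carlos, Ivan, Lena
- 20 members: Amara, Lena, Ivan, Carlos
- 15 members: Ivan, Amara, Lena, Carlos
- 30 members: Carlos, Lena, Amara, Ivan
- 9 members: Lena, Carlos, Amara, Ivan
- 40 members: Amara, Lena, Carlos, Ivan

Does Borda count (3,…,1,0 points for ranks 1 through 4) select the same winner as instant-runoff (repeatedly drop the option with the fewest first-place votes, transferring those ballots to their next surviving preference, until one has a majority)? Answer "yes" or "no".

Borda — scores: Ivan 149, Lena 250, Amara 417, Carlos 204. Winner: Amara.
Instant-runoff — R1 Ivan 15, Lena 9, Amara 116, Carlos 30 (Amara winner). Winner: Amara.
The two methods agree.

yes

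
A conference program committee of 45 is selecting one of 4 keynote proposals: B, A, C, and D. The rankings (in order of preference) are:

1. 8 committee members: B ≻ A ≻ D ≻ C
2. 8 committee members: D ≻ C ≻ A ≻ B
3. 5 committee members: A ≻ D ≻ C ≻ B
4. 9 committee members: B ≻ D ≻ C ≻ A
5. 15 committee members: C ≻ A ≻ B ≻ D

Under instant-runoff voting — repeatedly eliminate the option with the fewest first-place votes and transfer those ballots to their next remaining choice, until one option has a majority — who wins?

C

Round 1: B 17, A 5, C 15, D 8. Eliminate A.
Round 2: B 17, C 15, D 13. Eliminate D.
Round 3: B 17, C 28. C has a majority.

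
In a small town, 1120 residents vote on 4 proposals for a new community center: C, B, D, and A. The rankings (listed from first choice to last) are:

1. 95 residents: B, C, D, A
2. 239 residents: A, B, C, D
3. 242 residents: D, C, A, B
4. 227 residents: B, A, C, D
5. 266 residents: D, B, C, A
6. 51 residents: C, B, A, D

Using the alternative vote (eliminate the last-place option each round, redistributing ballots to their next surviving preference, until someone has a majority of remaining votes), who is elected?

Round 1: C 51, B 322, D 508, A 239. Eliminate C.
Round 2: B 373, D 508, A 239. Eliminate A.
Round 3: B 612, D 508. B has a majority.

B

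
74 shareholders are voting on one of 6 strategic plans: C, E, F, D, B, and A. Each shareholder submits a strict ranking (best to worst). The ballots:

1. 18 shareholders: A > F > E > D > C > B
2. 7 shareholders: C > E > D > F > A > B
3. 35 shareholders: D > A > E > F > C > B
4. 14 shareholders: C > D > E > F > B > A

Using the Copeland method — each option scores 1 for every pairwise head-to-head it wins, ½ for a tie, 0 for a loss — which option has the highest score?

D

C: beats B; loses to E, F, D, and A → score 1.
E: beats C, F, and B; loses to D and A → score 3.
F: beats C and B; loses to E, D, and A → score 2.
D: beats C, E, F, B, and A → score 5.
B: loses to C, E, F, D, and A → score 0.
A: beats C, E, F, and B; loses to D → score 4.
D has the best pairwise record.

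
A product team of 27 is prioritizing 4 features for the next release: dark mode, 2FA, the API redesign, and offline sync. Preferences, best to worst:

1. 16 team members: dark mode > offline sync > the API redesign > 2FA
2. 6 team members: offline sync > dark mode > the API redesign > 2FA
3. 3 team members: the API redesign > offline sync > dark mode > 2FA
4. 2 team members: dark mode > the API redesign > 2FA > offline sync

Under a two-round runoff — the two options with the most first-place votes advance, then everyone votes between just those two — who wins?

dark mode

Round 1 first-place votes: dark mode 18, 2FA 0, the API redesign 3, offline sync 6.
dark mode and offline sync advance.
Runoff: dark mode is preferred to offline sync by 18 voters; offline sync by 9.
dark mode wins the runoff.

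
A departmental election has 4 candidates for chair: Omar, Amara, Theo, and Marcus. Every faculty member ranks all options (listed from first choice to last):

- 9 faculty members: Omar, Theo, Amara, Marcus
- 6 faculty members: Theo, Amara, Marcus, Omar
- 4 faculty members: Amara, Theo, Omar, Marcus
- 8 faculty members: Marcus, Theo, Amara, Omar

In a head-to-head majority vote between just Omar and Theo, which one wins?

Theo

Voters preferring Omar to Theo: 9; preferring Theo to Omar: 18.
Theo wins the head-to-head.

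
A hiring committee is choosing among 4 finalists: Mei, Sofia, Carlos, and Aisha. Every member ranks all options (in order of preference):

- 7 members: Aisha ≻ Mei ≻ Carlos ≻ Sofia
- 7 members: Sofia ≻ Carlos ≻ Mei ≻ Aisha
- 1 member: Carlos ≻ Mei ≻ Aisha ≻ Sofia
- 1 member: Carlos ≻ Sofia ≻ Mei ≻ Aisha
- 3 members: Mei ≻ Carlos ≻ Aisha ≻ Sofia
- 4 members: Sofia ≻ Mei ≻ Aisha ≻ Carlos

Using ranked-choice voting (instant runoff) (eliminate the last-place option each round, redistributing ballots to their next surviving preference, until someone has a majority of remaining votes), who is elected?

Round 1: Mei 3, Sofia 11, Carlos 2, Aisha 7. Eliminate Carlos.
Round 2: Mei 4, Sofia 12, Aisha 7. Sofia has a majority.

Sofia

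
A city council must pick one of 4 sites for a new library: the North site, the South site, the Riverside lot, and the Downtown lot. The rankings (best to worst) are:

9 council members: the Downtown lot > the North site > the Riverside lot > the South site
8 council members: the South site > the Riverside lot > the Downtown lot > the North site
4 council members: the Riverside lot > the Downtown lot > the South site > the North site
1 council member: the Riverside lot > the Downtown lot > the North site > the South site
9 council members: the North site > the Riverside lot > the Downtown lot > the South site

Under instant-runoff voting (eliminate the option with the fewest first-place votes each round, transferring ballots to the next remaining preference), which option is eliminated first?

Round 1: the North site 9, the South site 8, the Riverside lot 5, the Downtown lot 9. Eliminate the Riverside lot.

the Riverside lot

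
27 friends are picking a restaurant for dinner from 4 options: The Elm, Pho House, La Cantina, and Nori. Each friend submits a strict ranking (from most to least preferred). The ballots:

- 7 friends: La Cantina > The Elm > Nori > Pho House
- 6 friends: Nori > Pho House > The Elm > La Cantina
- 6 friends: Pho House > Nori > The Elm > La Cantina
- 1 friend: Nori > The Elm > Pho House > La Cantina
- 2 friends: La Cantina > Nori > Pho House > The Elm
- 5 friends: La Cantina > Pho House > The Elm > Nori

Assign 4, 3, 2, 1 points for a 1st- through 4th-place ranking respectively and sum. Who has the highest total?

The Elm: 7·3 + 6·2 + 6·2 + 1·3 + 2·1 + 5·2 = 60
Pho House: 7·1 + 6·3 + 6·4 + 1·2 + 2·2 + 5·3 = 70
La Cantina: 7·4 + 6·1 + 6·1 + 1·1 + 2·4 + 5·4 = 69
Nori: 7·2 + 6·4 + 6·3 + 1·4 + 2·3 + 5·1 = 71
Nori has the highest Borda score (71).

Nori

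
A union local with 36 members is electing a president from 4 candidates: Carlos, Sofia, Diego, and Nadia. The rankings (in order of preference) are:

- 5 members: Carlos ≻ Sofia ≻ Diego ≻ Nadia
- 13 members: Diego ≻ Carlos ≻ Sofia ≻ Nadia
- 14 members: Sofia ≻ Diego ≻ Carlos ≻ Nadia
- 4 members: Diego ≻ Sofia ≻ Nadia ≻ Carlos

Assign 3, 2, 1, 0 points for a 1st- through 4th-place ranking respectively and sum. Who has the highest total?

Carlos: 5·3 + 13·2 + 14·1 + 4·0 = 55
Sofia: 5·2 + 13·1 + 14·3 + 4·2 = 73
Diego: 5·1 + 13·3 + 14·2 + 4·3 = 84
Nadia: 5·0 + 13·0 + 14·0 + 4·1 = 4
Diego has the highest Borda score (84).

Diego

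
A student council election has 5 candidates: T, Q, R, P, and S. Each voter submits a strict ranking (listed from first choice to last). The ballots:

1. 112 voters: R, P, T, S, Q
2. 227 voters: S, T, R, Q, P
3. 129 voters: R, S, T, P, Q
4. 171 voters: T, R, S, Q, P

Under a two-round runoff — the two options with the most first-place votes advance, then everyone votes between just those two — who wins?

Round 1 first-place votes: T 171, Q 0, R 241, P 0, S 227.
R and S advance.
Runoff: R is preferred to S by 412 voters; S by 227.
R wins the runoff.

R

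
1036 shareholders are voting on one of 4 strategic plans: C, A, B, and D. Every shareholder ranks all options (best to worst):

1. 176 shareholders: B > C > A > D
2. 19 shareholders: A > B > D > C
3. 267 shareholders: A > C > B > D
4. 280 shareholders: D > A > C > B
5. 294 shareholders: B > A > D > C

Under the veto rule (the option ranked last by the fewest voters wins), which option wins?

A

Last-place votes: C 313, A 0, B 280, D 443.
A is ranked last by the fewest voters, so A wins.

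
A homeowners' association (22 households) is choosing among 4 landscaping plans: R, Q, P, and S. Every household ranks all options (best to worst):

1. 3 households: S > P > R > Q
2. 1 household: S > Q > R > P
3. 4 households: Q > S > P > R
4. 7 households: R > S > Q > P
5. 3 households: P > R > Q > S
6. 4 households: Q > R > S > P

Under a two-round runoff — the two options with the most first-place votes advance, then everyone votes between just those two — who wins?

Round 1 first-place votes: R 7, Q 8, P 3, S 4.
Q and R advance.
Runoff: Q is preferred to R by 9 voters; R by 13.
R wins the runoff.

R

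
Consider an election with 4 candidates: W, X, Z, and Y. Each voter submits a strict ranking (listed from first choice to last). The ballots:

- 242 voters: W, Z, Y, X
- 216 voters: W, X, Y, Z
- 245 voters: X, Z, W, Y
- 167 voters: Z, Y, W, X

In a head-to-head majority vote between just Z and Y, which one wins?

Voters preferring Z to Y: 654; preferring Y to Z: 216.
Z wins the head-to-head.

Z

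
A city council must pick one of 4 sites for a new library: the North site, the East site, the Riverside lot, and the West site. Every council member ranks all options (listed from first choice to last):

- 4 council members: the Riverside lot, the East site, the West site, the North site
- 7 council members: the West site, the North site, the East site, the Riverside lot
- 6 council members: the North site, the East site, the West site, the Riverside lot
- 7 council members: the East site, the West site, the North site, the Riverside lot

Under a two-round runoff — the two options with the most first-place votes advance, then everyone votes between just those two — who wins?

the East site

Round 1 first-place votes: the North site 6, the East site 7, the Riverside lot 4, the West site 7.
the West site and the East site advance.
Runoff: the West site is preferred to the East site by 7 voters; the East site by 17.
the East site wins the runoff.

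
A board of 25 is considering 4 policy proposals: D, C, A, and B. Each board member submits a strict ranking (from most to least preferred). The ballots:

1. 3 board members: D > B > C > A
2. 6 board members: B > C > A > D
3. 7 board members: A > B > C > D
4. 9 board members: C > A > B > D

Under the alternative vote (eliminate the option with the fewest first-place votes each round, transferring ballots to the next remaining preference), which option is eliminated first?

Round 1: D 3, C 9, A 7, B 6. Eliminate D.

D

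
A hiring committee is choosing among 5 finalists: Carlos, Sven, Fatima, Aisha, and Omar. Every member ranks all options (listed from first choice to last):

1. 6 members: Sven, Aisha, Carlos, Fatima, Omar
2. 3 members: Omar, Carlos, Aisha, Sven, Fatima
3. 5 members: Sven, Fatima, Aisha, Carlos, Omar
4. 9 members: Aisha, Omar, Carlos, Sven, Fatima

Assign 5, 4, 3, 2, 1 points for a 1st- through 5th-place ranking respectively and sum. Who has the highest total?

Aisha

Carlos: 6·3 + 3·4 + 5·2 + 9·3 = 67
Sven: 6·5 + 3·2 + 5·5 + 9·2 = 79
Fatima: 6·2 + 3·1 + 5·4 + 9·1 = 44
Aisha: 6·4 + 3·3 + 5·3 + 9·5 = 93
Omar: 6·1 + 3·5 + 5·1 + 9·4 = 62
Aisha has the highest Borda score (93).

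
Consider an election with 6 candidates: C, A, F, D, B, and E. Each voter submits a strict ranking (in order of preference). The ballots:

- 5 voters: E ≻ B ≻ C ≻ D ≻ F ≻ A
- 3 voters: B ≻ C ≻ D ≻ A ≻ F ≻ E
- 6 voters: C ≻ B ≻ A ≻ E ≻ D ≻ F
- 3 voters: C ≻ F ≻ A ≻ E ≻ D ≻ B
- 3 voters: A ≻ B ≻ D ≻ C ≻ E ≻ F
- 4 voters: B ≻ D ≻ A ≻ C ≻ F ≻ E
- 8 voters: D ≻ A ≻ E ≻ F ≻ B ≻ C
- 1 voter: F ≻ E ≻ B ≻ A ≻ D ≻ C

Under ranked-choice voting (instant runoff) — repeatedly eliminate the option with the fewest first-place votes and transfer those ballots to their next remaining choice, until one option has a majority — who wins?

Round 1: C 9, A 3, F 1, D 8, B 7, E 5. Eliminate F.
Round 2: C 9, A 3, D 8, B 7, E 6. Eliminate A.
Round 3: C 9, D 8, B 10, E 6. Eliminate E.
Round 4: C 9, D 8, B 16. Eliminate D.
Round 5: C 9, B 24. B has a majority.

B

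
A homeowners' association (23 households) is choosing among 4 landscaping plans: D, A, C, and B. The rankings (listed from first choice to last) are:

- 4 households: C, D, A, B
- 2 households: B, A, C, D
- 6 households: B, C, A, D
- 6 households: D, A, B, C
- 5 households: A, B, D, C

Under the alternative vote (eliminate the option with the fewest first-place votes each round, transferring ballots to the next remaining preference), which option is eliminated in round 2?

A

Round 1: D 6, A 5, C 4, B 8. Eliminate C.
Round 2: D 10, A 5, B 8. Eliminate A.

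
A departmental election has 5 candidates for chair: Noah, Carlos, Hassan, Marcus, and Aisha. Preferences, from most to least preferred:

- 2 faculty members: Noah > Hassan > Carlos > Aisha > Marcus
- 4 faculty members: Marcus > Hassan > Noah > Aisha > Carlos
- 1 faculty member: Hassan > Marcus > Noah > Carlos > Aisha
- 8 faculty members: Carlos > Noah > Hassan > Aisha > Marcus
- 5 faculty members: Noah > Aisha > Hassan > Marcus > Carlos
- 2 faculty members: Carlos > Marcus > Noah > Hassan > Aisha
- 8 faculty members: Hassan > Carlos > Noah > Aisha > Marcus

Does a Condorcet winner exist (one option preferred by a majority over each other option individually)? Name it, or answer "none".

none

Checking pairwise contests:
Carlos beats Noah 18–12.
Hassan beats Carlos 20–10.
Noah beats Hassan 17–13.
Noah beats Marcus 23–7.
Noah beats Aisha 30–0.
Every option loses at least one head-to-head, so there is no Condorcet winner.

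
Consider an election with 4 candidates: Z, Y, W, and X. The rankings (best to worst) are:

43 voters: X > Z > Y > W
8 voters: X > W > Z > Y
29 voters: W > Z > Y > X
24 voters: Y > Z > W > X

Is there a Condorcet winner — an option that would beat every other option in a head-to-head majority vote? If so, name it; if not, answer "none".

Z vs Y: 80–24 for Z.
Z vs W: 67–37 for Z.
Z vs X: 53–51 for Z.
Z beats every other option head-to-head.

Z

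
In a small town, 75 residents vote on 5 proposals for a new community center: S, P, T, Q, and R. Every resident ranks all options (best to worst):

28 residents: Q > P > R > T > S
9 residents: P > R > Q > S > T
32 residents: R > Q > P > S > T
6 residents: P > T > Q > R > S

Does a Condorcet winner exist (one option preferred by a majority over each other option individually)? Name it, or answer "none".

Checking pairwise contests:
P beats S 75–0.
Q beats P 60–15.
S beats T 41–34.
R beats Q 41–34.
P beats R 43–32.
Every option loses at least one head-to-head, so there is no Condorcet winner.

none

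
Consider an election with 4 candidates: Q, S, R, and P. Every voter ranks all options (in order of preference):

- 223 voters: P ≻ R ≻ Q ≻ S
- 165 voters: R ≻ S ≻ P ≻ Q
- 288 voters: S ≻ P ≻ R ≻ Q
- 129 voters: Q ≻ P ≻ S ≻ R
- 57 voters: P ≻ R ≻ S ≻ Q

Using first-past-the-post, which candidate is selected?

First-place votes: Q 129, S 288, R 165, P 280.
S has the most first-place votes.

S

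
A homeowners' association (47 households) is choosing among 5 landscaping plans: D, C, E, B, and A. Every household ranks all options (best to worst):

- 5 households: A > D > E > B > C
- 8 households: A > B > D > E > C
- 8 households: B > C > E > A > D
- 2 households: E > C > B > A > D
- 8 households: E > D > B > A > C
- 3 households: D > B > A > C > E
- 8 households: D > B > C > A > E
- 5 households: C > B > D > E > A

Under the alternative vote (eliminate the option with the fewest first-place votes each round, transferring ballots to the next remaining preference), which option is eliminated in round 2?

Round 1: D 11, C 5, E 10, B 8, A 13. Eliminate C.
Round 2: D 11, E 10, B 13, A 13. Eliminate E.

E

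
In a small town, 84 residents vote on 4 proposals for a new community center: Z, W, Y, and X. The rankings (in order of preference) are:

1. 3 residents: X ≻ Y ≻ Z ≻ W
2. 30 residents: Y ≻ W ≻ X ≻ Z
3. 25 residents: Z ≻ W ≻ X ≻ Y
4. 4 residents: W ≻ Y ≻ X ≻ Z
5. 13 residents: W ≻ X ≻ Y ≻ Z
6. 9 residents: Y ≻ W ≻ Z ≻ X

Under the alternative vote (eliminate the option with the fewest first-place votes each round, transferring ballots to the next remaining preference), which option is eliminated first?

X

Round 1: Z 25, W 17, Y 39, X 3. Eliminate X.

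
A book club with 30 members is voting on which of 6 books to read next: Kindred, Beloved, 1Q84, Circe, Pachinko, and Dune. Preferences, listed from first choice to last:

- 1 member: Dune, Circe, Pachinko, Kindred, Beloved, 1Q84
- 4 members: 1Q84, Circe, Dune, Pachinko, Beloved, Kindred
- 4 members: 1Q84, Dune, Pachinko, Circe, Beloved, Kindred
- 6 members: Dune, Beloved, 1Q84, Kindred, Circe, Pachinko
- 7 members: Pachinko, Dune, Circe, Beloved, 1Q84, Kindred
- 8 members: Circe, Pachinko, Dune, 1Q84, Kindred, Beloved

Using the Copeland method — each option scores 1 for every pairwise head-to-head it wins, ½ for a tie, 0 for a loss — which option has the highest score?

Dune

Kindred: loses to Beloved, 1Q84, Circe, Pachinko, and Dune → score 0.
Beloved: beats Kindred; loses to 1Q84, Circe, Pachinko, and Dune → score 1.
1Q84: beats Kindred and Beloved; loses to Circe, Pachinko, and Dune → score 2.
Circe: beats Kindred, Beloved, 1Q84, and Pachinko; loses to Dune → score 4.
Pachinko: beats Kindred, Beloved, and 1Q84; ties Dune; loses to Circe → score 3.5.
Dune: beats Kindred, Beloved, 1Q84, and Circe; ties Pachinko → score 4.5.
Dune has the best pairwise record.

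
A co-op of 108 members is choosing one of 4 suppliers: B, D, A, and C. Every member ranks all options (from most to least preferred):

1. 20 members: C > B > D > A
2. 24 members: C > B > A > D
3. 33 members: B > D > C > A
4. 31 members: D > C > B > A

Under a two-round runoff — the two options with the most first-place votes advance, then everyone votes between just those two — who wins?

Round 1 first-place votes: B 33, D 31, A 0, C 44.
C and B advance.
Runoff: C is preferred to B by 75 voters; B by 33.
C wins the runoff.

C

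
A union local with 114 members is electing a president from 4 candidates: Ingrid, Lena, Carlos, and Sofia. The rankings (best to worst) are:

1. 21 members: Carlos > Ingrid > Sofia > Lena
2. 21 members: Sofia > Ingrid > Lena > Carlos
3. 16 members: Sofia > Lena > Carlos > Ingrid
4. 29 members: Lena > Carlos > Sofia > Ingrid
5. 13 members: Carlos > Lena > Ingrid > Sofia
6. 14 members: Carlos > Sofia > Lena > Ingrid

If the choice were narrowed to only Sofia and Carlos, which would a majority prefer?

Voters preferring Sofia to Carlos: 37; preferring Carlos to Sofia: 77.
Carlos wins the head-to-head.

Carlos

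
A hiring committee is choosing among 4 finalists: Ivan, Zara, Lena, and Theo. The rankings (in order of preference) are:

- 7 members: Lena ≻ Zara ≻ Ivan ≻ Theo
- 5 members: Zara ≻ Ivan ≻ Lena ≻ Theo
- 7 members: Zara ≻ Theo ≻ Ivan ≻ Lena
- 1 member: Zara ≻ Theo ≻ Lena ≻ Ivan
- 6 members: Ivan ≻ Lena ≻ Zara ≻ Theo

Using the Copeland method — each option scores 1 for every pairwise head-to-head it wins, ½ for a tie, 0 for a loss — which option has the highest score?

Ivan: beats Lena and Theo; loses to Zara → score 2.
Zara: beats Ivan and Theo; ties Lena → score 2.5.
Lena: beats Theo; ties Zara; loses to Ivan → score 1.5.
Theo: loses to Ivan, Zara, and Lena → score 0.
Zara has the best pairwise record.

Zara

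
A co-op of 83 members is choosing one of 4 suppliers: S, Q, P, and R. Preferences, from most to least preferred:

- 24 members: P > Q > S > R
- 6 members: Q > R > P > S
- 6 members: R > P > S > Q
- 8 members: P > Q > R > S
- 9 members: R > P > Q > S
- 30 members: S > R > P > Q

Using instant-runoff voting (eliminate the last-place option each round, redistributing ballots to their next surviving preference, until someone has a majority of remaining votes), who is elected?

Round 1: S 30, Q 6, P 32, R 15. Eliminate Q.
Round 2: S 30, P 32, R 21. Eliminate R.
Round 3: S 30, P 53. P has a majority.

P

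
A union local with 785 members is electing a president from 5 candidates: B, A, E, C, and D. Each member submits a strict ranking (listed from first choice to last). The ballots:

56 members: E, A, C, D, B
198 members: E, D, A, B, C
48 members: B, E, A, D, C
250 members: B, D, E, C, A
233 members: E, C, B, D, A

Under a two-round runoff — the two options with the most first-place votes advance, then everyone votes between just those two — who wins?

Round 1 first-place votes: B 298, A 0, E 487, C 0, D 0.
E and B advance.
Runoff: E is preferred to B by 487 voters; B by 298.
E wins the runoff.

E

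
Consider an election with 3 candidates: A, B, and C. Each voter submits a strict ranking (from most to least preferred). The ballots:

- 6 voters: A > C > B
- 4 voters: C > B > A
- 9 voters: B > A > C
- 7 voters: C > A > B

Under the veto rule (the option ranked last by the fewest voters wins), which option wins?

A

Last-place votes: A 4, B 13, C 9.
A is ranked last by the fewest voters, so A wins.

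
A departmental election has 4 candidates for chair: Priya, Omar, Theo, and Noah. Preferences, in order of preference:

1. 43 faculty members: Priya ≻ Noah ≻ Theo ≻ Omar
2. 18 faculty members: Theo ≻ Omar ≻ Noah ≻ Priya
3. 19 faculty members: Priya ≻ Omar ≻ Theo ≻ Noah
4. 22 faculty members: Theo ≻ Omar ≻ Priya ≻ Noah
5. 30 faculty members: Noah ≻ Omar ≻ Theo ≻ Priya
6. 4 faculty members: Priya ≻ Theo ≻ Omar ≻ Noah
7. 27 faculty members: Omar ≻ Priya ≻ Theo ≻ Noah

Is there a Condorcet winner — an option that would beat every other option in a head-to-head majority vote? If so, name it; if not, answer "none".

none

Checking pairwise contests:
Omar beats Priya 97–66.
Theo beats Omar 87–76.
Priya beats Theo 93–70.
Priya beats Noah 115–48.
Every option loses at least one head-to-head, so there is no Condorcet winner.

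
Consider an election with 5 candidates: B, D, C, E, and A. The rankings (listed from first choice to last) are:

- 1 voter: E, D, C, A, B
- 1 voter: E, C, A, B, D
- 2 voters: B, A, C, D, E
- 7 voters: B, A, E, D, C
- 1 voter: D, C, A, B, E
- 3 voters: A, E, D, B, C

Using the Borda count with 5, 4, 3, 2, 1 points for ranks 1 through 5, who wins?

B: 1·1 + 1·2 + 2·5 + 7·5 + 1·2 + 3·2 = 56
D: 1·4 + 1·1 + 2·2 + 7·2 + 1·5 + 3·3 = 37
C: 1·3 + 1·4 + 2·3 + 7·1 + 1·4 + 3·1 = 27
E: 1·5 + 1·5 + 2·1 + 7·3 + 1·1 + 3·4 = 46
A: 1·2 + 1·3 + 2·4 + 7·4 + 1·3 + 3·5 = 59
A has the highest Borda score (59).

A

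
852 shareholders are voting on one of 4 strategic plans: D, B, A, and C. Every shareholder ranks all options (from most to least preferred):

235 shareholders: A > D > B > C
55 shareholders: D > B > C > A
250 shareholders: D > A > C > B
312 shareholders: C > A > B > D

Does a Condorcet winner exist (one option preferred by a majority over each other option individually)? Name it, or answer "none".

A

A vs D: 547–305 for A.
A vs B: 797–55 for A.
A vs C: 485–367 for A.
A beats every other option head-to-head.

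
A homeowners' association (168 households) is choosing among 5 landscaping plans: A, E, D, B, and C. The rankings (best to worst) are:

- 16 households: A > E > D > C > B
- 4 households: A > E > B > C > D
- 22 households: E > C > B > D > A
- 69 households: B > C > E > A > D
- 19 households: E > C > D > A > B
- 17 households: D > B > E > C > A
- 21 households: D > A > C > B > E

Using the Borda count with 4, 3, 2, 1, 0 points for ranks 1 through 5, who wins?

A: 16·4 + 4·4 + 22·0 + 69·1 + 19·1 + 17·0 + 21·3 = 231
E: 16·3 + 4·3 + 22·4 + 69·2 + 19·4 + 17·2 + 21·0 = 396
D: 16·2 + 4·0 + 22·1 + 69·0 + 19·2 + 17·4 + 21·4 = 244
B: 16·0 + 4·2 + 22·2 + 69·4 + 19·0 + 17·3 + 21·1 = 400
C: 16·1 + 4·1 + 22·3 + 69·3 + 19·3 + 17·1 + 21·2 = 409
C has the highest Borda score (409).

C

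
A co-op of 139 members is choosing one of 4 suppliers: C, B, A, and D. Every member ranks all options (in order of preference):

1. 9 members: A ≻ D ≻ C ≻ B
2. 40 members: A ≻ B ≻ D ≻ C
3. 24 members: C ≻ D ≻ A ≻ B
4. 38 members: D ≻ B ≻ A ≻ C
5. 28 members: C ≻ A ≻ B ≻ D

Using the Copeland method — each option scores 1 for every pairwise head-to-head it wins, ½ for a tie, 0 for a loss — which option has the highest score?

A

C: loses to B, A, and D → score 0.
B: beats C; loses to A and D → score 1.
A: beats C, B, and D → score 3.
D: beats C and B; loses to A → score 2.
A has the best pairwise record.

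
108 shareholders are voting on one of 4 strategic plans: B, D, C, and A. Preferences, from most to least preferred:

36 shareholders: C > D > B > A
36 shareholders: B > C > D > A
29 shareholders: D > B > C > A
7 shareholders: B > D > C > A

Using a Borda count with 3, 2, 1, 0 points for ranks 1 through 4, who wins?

B: 36·1 + 36·3 + 29·2 + 7·3 = 223
D: 36·2 + 36·1 + 29·3 + 7·2 = 209
C: 36·3 + 36·2 + 29·1 + 7·1 = 216
A: 36·0 + 36·0 + 29·0 + 7·0 = 0
B has the highest Borda score (223).

B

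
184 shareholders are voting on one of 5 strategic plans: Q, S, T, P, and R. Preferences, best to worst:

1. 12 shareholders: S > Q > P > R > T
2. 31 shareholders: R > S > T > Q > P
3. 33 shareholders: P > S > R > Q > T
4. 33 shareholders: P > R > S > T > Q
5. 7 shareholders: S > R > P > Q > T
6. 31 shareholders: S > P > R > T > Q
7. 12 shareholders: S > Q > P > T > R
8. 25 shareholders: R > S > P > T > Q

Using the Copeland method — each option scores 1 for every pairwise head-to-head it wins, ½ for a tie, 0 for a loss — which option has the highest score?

S

Q: loses to S, T, P, and R → score 0.
S: beats Q, T, P, and R → score 4.
T: beats Q; loses to S, P, and R → score 1.
P: beats Q, T, and R; loses to S → score 3.
R: beats Q and T; loses to S and P → score 2.
S has the best pairwise record.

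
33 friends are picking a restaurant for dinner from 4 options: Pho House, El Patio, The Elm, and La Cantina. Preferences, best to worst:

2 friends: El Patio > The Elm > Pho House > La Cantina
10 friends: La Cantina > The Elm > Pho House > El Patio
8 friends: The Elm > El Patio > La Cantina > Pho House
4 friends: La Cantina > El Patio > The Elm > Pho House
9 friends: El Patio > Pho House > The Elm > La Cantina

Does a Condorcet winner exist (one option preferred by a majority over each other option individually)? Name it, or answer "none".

The Elm

The Elm vs Pho House: 24–9 for The Elm.
The Elm vs El Patio: 18–15 for The Elm.
The Elm vs La Cantina: 19–14 for The Elm.
The Elm beats every other option head-to-head.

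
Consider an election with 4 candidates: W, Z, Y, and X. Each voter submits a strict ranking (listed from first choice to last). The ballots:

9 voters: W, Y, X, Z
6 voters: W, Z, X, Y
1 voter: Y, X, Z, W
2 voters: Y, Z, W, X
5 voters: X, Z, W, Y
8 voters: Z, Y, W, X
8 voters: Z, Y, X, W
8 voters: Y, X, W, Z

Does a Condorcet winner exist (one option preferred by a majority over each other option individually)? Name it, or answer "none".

Z

Z vs W: 24–23 for Z.
Z vs Y: 27–20 for Z.
Z vs X: 24–23 for Z.
Z beats every other option head-to-head.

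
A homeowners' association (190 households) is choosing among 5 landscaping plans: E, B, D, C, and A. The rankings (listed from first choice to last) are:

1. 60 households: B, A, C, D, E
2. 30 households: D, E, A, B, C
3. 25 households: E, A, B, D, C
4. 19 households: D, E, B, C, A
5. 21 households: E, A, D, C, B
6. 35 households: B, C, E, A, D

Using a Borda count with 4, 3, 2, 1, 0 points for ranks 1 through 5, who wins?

B

E: 60·0 + 30·3 + 25·4 + 19·3 + 21·4 + 35·2 = 401
B: 60·4 + 30·1 + 25·2 + 19·2 + 21·0 + 35·4 = 498
D: 60·1 + 30·4 + 25·1 + 19·4 + 21·2 + 35·0 = 323
C: 60·2 + 30·0 + 25·0 + 19·1 + 21·1 + 35·3 = 265
A: 60·3 + 30·2 + 25·3 + 19·0 + 21·3 + 35·1 = 413
B has the highest Borda score (498).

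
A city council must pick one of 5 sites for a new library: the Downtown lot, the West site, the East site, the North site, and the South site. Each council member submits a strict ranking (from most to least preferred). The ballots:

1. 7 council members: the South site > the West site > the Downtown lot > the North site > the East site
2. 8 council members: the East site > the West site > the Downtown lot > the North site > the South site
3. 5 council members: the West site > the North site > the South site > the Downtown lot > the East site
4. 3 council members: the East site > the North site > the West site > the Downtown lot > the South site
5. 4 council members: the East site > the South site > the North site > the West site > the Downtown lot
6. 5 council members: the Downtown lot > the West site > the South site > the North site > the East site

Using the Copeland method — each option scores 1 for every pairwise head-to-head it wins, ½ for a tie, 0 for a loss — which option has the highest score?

the Downtown lot: beats the East site and the North site; ties the South site; loses to the West site → score 2.5.
the West site: beats the Downtown lot, the East site, the North site, and the South site → score 4.
the East site: loses to the Downtown lot, the West site, the North site, and the South site → score 0.
the North site: beats the East site; ties the South site; loses to the Downtown lot and the West site → score 1.5.
the South site: beats the East site; ties the Downtown lot and the North site; loses to the West site → score 2.
the West site has the best pairwise record.

the West site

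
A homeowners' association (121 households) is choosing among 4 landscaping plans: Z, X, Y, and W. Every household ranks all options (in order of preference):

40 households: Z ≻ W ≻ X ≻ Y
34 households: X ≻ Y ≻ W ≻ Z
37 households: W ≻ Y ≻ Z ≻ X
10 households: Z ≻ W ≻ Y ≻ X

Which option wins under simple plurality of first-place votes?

Z

First-place votes: Z 50, X 34, Y 0, W 37.
Z has the most first-place votes.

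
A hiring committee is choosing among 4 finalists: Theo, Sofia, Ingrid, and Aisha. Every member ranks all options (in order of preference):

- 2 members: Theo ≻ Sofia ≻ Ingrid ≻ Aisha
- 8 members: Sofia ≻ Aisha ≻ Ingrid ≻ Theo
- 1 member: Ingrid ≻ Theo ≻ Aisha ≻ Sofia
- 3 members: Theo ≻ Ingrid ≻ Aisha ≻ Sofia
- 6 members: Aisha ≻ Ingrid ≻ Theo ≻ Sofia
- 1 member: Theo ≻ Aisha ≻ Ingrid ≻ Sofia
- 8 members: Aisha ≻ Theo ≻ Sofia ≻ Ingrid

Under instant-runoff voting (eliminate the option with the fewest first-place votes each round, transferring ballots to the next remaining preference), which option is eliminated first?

Round 1: Theo 6, Sofia 8, Ingrid 1, Aisha 14. Eliminate Ingrid.

Ingrid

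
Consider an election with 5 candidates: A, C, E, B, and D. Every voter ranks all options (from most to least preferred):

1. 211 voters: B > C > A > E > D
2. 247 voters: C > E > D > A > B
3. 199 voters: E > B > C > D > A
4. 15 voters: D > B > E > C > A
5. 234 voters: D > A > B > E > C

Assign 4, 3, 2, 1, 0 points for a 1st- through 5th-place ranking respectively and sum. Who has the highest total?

C

A: 211·2 + 247·1 + 199·0 + 15·0 + 234·3 = 1371
C: 211·3 + 247·4 + 199·2 + 15·1 + 234·0 = 2034
E: 211·1 + 247·3 + 199·4 + 15·2 + 234·1 = 2012
B: 211·4 + 247·0 + 199·3 + 15·3 + 234·2 = 1954
D: 211·0 + 247·2 + 199·1 + 15·4 + 234·4 = 1689
C has the highest Borda score (2034).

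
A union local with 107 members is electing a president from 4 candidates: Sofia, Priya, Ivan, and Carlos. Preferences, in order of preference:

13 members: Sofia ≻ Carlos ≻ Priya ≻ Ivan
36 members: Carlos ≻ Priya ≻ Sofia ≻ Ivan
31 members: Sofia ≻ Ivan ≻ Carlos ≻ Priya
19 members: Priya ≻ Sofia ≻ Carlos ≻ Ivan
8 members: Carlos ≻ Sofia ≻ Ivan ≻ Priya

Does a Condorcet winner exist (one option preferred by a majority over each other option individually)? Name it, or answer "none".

Checking pairwise contests:
Priya beats Sofia 55–52.
Carlos beats Priya 88–19.
Sofia beats Ivan 107–0.
Sofia beats Carlos 63–44.
Every option loses at least one head-to-head, so there is no Condorcet winner.

none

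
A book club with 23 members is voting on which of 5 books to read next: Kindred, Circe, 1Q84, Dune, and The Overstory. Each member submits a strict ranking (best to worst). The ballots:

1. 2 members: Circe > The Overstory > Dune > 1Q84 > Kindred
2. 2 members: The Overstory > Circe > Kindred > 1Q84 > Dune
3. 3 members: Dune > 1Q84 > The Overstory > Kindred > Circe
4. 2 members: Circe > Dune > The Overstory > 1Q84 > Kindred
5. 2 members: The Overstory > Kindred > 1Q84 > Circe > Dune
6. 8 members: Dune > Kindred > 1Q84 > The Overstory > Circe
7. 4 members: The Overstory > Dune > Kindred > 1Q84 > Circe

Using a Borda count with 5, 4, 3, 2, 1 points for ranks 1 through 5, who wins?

Dune

Kindred: 2·1 + 2·3 + 3·2 + 2·1 + 2·4 + 8·4 + 4·3 = 68
Circe: 2·5 + 2·4 + 3·1 + 2·5 + 2·2 + 8·1 + 4·1 = 47
1Q84: 2·2 + 2·2 + 3·4 + 2·2 + 2·3 + 8·3 + 4·2 = 62
Dune: 2·3 + 2·1 + 3·5 + 2·4 + 2·1 + 8·5 + 4·4 = 89
The Overstory: 2·4 + 2·5 + 3·3 + 2·3 + 2·5 + 8·2 + 4·5 = 79
Dune has the highest Borda score (89).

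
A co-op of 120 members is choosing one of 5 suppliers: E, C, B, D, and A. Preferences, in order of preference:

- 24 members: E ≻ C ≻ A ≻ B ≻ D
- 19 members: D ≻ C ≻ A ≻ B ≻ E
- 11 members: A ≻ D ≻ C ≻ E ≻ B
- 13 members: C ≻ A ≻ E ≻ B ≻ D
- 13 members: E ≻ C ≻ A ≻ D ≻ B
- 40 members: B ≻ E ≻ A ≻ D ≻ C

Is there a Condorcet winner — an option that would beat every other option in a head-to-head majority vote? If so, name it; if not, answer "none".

E vs C: 77–43 for E.
E vs B: 61–59 for E.
E vs D: 90–30 for E.
E vs A: 77–43 for E.
E beats every other option head-to-head.

E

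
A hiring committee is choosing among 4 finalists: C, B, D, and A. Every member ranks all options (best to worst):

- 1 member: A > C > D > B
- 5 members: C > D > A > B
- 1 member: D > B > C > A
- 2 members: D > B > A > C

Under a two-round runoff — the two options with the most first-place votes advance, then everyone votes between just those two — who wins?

C

Round 1 first-place votes: C 5, B 0, D 3, A 1.
C and D advance.
Runoff: C is preferred to D by 6 voters; D by 3.
C wins the runoff.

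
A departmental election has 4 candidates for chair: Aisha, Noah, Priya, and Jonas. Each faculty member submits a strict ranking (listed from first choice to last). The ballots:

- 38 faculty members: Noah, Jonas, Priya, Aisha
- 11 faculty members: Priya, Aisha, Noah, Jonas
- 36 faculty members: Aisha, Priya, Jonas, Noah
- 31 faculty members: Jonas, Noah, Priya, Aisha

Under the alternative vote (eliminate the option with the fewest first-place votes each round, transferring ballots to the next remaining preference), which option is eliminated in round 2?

Round 1: Aisha 36, Noah 38, Priya 11, Jonas 31. Eliminate Priya.
Round 2: Aisha 47, Noah 38, Jonas 31. Eliminate Jonas.

Jonas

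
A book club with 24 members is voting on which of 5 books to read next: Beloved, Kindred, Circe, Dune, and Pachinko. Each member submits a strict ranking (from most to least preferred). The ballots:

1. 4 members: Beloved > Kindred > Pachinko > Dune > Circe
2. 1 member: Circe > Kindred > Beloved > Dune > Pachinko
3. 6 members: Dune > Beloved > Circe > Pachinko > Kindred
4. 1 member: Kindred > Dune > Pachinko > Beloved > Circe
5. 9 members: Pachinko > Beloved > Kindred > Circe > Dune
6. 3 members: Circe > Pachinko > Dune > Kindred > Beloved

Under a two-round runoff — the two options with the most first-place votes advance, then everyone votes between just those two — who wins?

Round 1 first-place votes: Beloved 4, Kindred 1, Circe 4, Dune 6, Pachinko 9.
Pachinko and Dune advance.
Runoff: Pachinko is preferred to Dune by 16 voters; Dune by 8.
Pachinko wins the runoff.

Pachinko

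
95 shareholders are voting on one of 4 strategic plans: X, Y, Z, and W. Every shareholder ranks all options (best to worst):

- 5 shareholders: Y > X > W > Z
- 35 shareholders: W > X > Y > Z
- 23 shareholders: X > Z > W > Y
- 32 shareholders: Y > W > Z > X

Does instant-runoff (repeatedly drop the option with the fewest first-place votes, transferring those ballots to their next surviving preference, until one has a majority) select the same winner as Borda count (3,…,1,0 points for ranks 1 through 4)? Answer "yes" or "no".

Instant-runoff — R1 X 23, Y 37, Z 0, W 35 (Z out); R2 X 23, Y 37, W 35 (X out); R3 Y 37, W 58 (W winner). Winner: W.
Borda — scores: X 149, Y 146, Z 78, W 197. Winner: W.
The two methods agree.

yes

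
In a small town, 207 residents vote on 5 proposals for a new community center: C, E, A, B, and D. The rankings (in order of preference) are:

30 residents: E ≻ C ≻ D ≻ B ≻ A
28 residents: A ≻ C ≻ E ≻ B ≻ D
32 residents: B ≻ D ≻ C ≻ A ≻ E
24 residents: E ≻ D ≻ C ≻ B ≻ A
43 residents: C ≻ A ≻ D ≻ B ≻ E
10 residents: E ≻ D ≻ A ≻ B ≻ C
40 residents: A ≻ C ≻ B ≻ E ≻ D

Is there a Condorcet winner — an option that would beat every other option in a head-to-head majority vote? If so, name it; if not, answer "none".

C

C vs E: 143–64 for C.
C vs A: 129–78 for C.
C vs B: 165–42 for C.
C vs D: 141–66 for C.
C beats every other option head-to-head.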